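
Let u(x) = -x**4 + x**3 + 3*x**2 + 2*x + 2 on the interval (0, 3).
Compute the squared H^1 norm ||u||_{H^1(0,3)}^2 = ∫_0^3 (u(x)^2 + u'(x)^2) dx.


||u||_{H^1}^2 = 37113/28

The H^1 norm (squared) on an interval (0, L) is
  ||u||_{H^1}^2 = ∫_0^L u(x)^2 dx + ∫_0^L u'(x)^2 dx.
Compute u'(x) = -4*x**3 + 3*x**2 + 6*x + 2.
Then u(x)^2 = x**8 - 2*x**7 - 5*x**6 + 2*x**5 + 9*x**4 + 16*x**3 + 16*x**2 + 8*x + 4 and u'(x)^2 = 16*x**6 - 24*x**5 - 39*x**4 + 20*x**3 + 48*x**2 + 24*x + 4.
Integrate each monomial from 0 to 3 using ∫_0^3 c·x^n dx = c·3^(n+1)/(n+1):
  ∫_0^3 u(x)^2 dx = ∫_0^3 (x^8 - 2*x^7 - 5*x^6 + 2*x^5 + 9*x^4 + 16*x^3 + 16*x^2 + 8*x + 4) dx. Term by term:
    ∫_0^3 x^8 dx = 2187;  ∫_0^3 -2*x^7 dx = -6561/4;  ∫_0^3 -5*x^6 dx = -10935/7;
    ∫_0^3 2*x^5 dx = 243;  ∫_0^3 9*x^4 dx = 2187/5;  ∫_0^3 16*x^3 dx = 324;
    ∫_0^3 16*x^2 dx = 144;  ∫_0^3 8*x dx = 36;  ∫_0^3 4 dx = 12.
  Sum: 2187 − 6561/4 − 10935/7 + 243 + 2187/5 + 324 + 144 + 36 + 12 = 25341/140.
  ∫_0^3 u'(x)^2 dx = ∫_0^3 (16*x^6 - 24*x^5 - 39*x^4 + 20*x^3 + 48*x^2 + 24*x + 4) dx. Term by term:
    ∫_0^3 16*x^6 dx = 34992/7;  ∫_0^3 -24*x^5 dx = -2916;  ∫_0^3 -39*x^4 dx = -9477/5;
    ∫_0^3 20*x^3 dx = 405;  ∫_0^3 48*x^2 dx = 432;  ∫_0^3 24*x dx = 108;
    ∫_0^3 4 dx = 12.
  Sum: 34992/7 − 2916 − 9477/5 + 405 + 432 + 108 + 12 = 40056/35.
Adding: ||u||_{H^1}^2 = 25341/140 + 40056/35 = 37113/28.


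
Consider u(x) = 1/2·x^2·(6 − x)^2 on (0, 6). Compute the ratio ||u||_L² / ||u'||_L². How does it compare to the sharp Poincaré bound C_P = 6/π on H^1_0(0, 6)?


||u||_L² / ||u'||_L² = sqrt(3) < C_P = 6/π.

u(x) = 1/2·x^2·(6 − x)^2, so u'(x) = 2*x*(x - 6)*(x - 3).
u(x) = 1/2·x^2·(6 − x)^2 vanishes at x = 0 and x = 6, so u ∈ H^1_0(0, 6). Differentiate via the product rule and integrate the resulting polynomials term by term.
  ∫_0^6 u² dx = ∫_0^6 (x^8/4 - 6*x^7 + 54*x^6 - 216*x^5 + 324*x^4) dx. Term by term:
    ∫_0^6 x^8/4 dx = 279936;  ∫_0^6 -6*x^7 dx = -1259712;  ∫_0^6 54*x^6 dx = 15116544/7;
    ∫_0^6 -216*x^5 dx = -1679616;  ∫_0^6 324*x^4 dx = 2519424/5.
  Sum: 279936 − 1259712 + 15116544/7 − 1679616 + 2519424/5 = 139968/35.
  ∫_0^6 (u')² dx = ∫_0^6 (4*x^6 - 72*x^5 + 468*x^4 - 1296*x^3 + 1296*x^2) dx. Term by term:
    ∫_0^6 4*x^6 dx = 1119744/7;  ∫_0^6 -72*x^5 dx = -559872;  ∫_0^6 468*x^4 dx = 3639168/5;
    ∫_0^6 -1296*x^3 dx = -419904;  ∫_0^6 1296*x^2 dx = 93312.
  Sum: 1119744/7 − 559872 + 3639168/5 − 419904 + 93312 = 46656/35.
∫_0^6 u² dx = 139968/35, so ||u||_L² = 216*sqrt(105)/35.
∫_0^6 (u')² dx = 46656/35, so ||u'||_L² = 216*sqrt(35)/35.
Ratio ||u||_L² / ||u'||_L² = sqrt(3).
Sharp Poincaré constant on H^1_0(0, 6) is C_P = L/π = 6/π, achieved by sin(π/6·x).
A polynomial bump cannot attain the sharp Poincaré constant (only the first sine eigenfunction does), so the ratio is strictly less than C_P, consistent with ||u||_L² ≤ C_P ||u'||_L².


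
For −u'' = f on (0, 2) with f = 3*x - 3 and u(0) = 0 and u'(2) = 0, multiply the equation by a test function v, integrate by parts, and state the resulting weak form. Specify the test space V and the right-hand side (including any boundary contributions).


V = {v ∈ H^1(0, 2) : v(0) = 0} (test functions vanish at x = 0 where u is specified); weak form: ∫_0^2 u'v' dx = ∫_0^2 (3*x - 3) v dx for all v ∈ V.

Multiply both sides by a test function v and integrate from 0 to 2:
  ∫_0^2 −u''(x) v(x) dx = ∫_0^2 f(x) v(x) dx.
Integrate the LHS by parts once:
  ∫_0^2 −u'' v dx = −[u'(x) v(x)]_0^2 + ∫_0^2 u'(x) v'(x) dx.
Thus ∫_0^2 u'(x) v'(x) dx = ∫_0^2 f(x) v(x) dx + [u'(x) v(x)]_0^2.
Choose V so that boundary terms are either known or forced to vanish.
Mixed BC: u(0) = 0 (Dirichlet) and u'(2) = 0 (Neumann). Define V = {v ∈ H^1(0, 2) : v(0) = 0}. Then [u' v]_0^2 = u'(2)·v(2) − u'(0)·0 = 0.
Weak formulation: find u (satisfying any essential BC) such that ∫_0^2 u'(x) v'(x) dx = ∫_0^2 f v dx for all v ∈ V (Dirichlet at 0 absorbed into V; the Neumann datum at x = 2 is zero, so no boundary term remains).
Substituting f(x) = 3*x - 3, the right-hand side is ∫_0^2 (3*x - 3) v dx.


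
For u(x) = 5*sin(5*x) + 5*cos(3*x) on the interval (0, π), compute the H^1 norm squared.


||u||_{H^1(0,π)}^2 = 450*π

u'(x) = -15*sin(3*x) + 25*cos(5*x).
Expand u² and (u')² and integrate term by term on (0, π), using: for integers n ≥ 1, ∫_0^π sin²(nx) dx = ∫_0^π cos²(nx) dx = π/2; for n ≠ n', ∫_0^π sin(nx)sin(n'x) dx = ∫_0^π cos(nx)cos(n'x) dx = 0; and by product-to-sum, ∫_0^π sin(nx)cos(n'x) dx = ½∫_0^π [sin((n+n')x) + sin((n−n')x)] dx, which is 0 when n+n' is even and 2n/(n²−n'²) when n+n' is odd (it need not vanish on (0, π)).
  u² squared terms: (5)²·∫cos(3x)² dx = 25·π/2 = 25*π/2;  (5)²·∫sin(5x)² dx = 25·π/2 = 25*π/2.
  u² cross terms: 2·(5)·(5)·∫cos(3x)·sin(5x) dx = 50·(0) = 0.
  So ∫_0^π u² dx = 25*π/2 + 25*π/2 + 0 = 25*π.
  (u')² squared terms: (-15)²·∫sin(3x)² dx = 225·π/2 = 225*π/2;  (25)²·∫cos(5x)² dx = 625·π/2 = 625*π/2.
  (u')² cross terms: 2·(-15)·(25)·∫sin(3x)·cos(5x) dx = -750·(0) = 0.
  So ∫_0^π (u')² dx = 225*π/2 + 625*π/2 + 0 = 425*π.
||u||_{H^1}^2 = (25*π) + (425*π) = 450*π.


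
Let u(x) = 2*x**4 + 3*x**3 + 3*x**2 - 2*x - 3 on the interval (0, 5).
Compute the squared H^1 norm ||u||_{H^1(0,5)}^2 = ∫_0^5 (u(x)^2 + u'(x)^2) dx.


||u||_{H^1}^2 = 183422270/63

The H^1 norm (squared) on an interval (0, L) is
  ||u||_{H^1}^2 = ∫_0^L u(x)^2 dx + ∫_0^L u'(x)^2 dx.
Compute u'(x) = 8*x**3 + 9*x**2 + 6*x - 2.
Then u(x)^2 = 4*x**8 + 12*x**7 + 21*x**6 + 10*x**5 - 15*x**4 - 30*x**3 - 14*x**2 + 12*x + 9 and u'(x)^2 = 64*x**6 + 144*x**5 + 177*x**4 + 76*x**3 - 24*x + 4.
Integrate each monomial from 0 to 5 using ∫_0^5 c·x^n dx = c·5^(n+1)/(n+1):
  ∫_0^5 u(x)^2 dx = ∫_0^5 (4*x^8 + 12*x^7 + 21*x^6 + 10*x^5 - 15*x^4 - 30*x^3 - 14*x^2 + 12*x + 9) dx. Term by term:
    ∫_0^5 4*x^8 dx = 7812500/9;  ∫_0^5 12*x^7 dx = 1171875/2;  ∫_0^5 21*x^6 dx = 234375;
    ∫_0^5 10*x^5 dx = 78125/3;  ∫_0^5 -15*x^4 dx = -9375;  ∫_0^5 -30*x^3 dx = -9375/2;
    ∫_0^5 -14*x^2 dx = -1750/3;  ∫_0^5 12*x dx = 150;  ∫_0^5 9 dx = 45.
  Sum: 7812500/9 + 1171875/2 + 234375 + 78125/3 − 9375 − 9375/2 − 1750/3 + 150 + 45 = 15299630/9.
  ∫_0^5 u'(x)^2 dx = ∫_0^5 (64*x^6 + 144*x^5 + 177*x^4 + 76*x^3 - 24*x + 4) dx. Term by term:
    ∫_0^5 64*x^6 dx = 5000000/7;  ∫_0^5 144*x^5 dx = 375000;  ∫_0^5 177*x^4 dx = 110625;
    ∫_0^5 76*x^3 dx = 11875;  ∫_0^5 -24*x dx = -300;  ∫_0^5 4 dx = 20.
  Sum: 5000000/7 + 375000 + 110625 + 11875 − 300 + 20 = 8480540/7.
Adding: ||u||_{H^1}^2 = 15299630/9 + 8480540/7 = 183422270/63.


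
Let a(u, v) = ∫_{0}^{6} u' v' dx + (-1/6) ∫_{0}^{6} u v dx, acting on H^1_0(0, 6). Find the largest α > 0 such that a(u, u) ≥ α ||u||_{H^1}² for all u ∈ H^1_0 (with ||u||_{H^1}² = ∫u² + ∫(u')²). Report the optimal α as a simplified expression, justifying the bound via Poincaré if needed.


α = (-6 + π^2)/(π^2 + 36)

Coercivity of a(·,·) on H^1_0(0, 6) means a(u, u) ≥ α ||u||_{H^1}² for every u ∈ H^1_0.
The interval has length L = 6, and Poincaré/coercivity depend only on L. Here a(u, u) = ∫(u')² + (-1/6)·∫u².
Here c = -1/6 < 0 with |c| < (π/L)² = π^2/36, so coercivity still holds. The condition a(u,u) ≥ α||u||_{H^1}² reads (1−α)∫(u')² ≥ (α−c)∫u². Any admissible α is ≤ 1 (rapidly oscillating u have ∫u²/∫(u')² → 0), and α = 1 would force 0 ≥ (1−c)∫u², impossible since c < 1; so 1−α > 0. By the sharp Poincaré inequality on H^1_0 of an interval of length L, ∫(u')² ≥ (π/L)²∫u² with equality for the first sine mode sin(π(x−x₀)/L) (x₀ the left endpoint), so the inequality holds for all u iff (1−α)(π/L)² ≥ α − c, i.e. α ≤ ((π/L)² + c)/((π/L)² + 1) = (1 + c(L/π)²)/(1 + (L/π)²). (Direct route, valid since c ≤ 0: Poincaré gives c∫u² ≥ c(L/π)²∫(u')², so a(u,u) ≥ (1 + c(L/π)²)∫(u')², while ||u||_{H^1}² ≤ (1 + (L/π)²)∫(u')²; dividing yields the same α.) With (π/L)² = π^2/36 and c = -1/6, the largest admissible constant is α = ((π/L)² + c)/((π/L)² + 1).
Simplifying, α = (-6 + π^2)/(π^2 + 36).


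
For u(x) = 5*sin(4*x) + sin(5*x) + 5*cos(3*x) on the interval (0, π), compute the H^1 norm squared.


||u||_{H^1(0,π)}^2 = 4000/7 + 701*π/2

u'(x) = -15*sin(3*x) + 20*cos(4*x) + 5*cos(5*x).
Expand u² and (u')² and integrate term by term on (0, π), using: for integers n ≥ 1, ∫_0^π sin²(nx) dx = ∫_0^π cos²(nx) dx = π/2; for n ≠ n', ∫_0^π sin(nx)sin(n'x) dx = ∫_0^π cos(nx)cos(n'x) dx = 0; and by product-to-sum, ∫_0^π sin(nx)cos(n'x) dx = ½∫_0^π [sin((n+n')x) + sin((n−n')x)] dx, which is 0 when n+n' is even and 2n/(n²−n'²) when n+n' is odd (it need not vanish on (0, π)).
  u² squared terms: (5)²·∫cos(3x)² dx = 25·π/2 = 25*π/2;  (5)²·∫sin(4x)² dx = 25·π/2 = 25*π/2;  (1)²·∫sin(5x)² dx = 1·π/2 = π/2.
  u² cross terms: 2·(5)·(5)·∫cos(3x)·sin(4x) dx = 50·(8/7) = 400/7;  2·(5)·(1)·∫cos(3x)·sin(5x) dx = 10·(0) = 0;  2·(5)·(1)·∫sin(4x)·sin(5x) dx = 10·(0) = 0.
  So ∫_0^π u² dx = 25*π/2 + 25*π/2 + π/2 + 400/7 + 0 + 0 = 400/7 + 51*π/2.
  (u')² squared terms: (-15)²·∫sin(3x)² dx = 225·π/2 = 225*π/2;  (5)²·∫cos(5x)² dx = 25·π/2 = 25*π/2;  (20)²·∫cos(4x)² dx = 400·π/2 = 200*π.
  (u')² cross terms: 2·(-15)·(5)·∫sin(3x)·cos(5x) dx = -150·(0) = 0;  2·(-15)·(20)·∫sin(3x)·cos(4x) dx = -600·(-6/7) = 3600/7;  2·(5)·(20)·∫cos(5x)·cos(4x) dx = 200·(0) = 0.
  So ∫_0^π (u')² dx = 225*π/2 + 25*π/2 + 200*π + 0 + 3600/7 + 0 = 3600/7 + 325*π.
||u||_{H^1}^2 = (400/7 + 51*π/2) + (3600/7 + 325*π) = 4000/7 + 701*π/2.


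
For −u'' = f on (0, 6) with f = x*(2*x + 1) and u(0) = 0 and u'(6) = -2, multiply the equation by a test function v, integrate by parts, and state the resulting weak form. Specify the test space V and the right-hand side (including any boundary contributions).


V = {v ∈ H^1(0, 6) : v(0) = 0} (test functions vanish at x = 0 where u is specified); weak form: ∫_0^6 u'v' dx = ∫_0^6 (x*(2*x + 1)) v dx − 2·v(6) for all v ∈ V.

Multiply both sides by a test function v and integrate from 0 to 6:
  ∫_0^6 −u''(x) v(x) dx = ∫_0^6 f(x) v(x) dx.
Integrate the LHS by parts once:
  ∫_0^6 −u'' v dx = −[u'(x) v(x)]_0^6 + ∫_0^6 u'(x) v'(x) dx.
Thus ∫_0^6 u'(x) v'(x) dx = ∫_0^6 f(x) v(x) dx + [u'(x) v(x)]_0^6.
Choose V so that boundary terms are either known or forced to vanish.
Mixed BC: u(0) = 0 (Dirichlet) and u'(6) = -2 (Neumann). Define V = {v ∈ H^1(0, 6) : v(0) = 0}. Then [u' v]_0^6 = u'(6)·v(6) − u'(0)·0 = − 2·v(6).
Weak formulation: find u (satisfying any essential BC) such that ∫_0^6 u'(x) v'(x) dx = ∫_0^6 f v dx − 2·v(6) for all v ∈ V (Dirichlet at 0 absorbed into V; Neumann datum at x = 6 contributes the boundary term).
Substituting f(x) = x*(2*x + 1), the right-hand side is ∫_0^6 (x*(2*x + 1)) v dx − 2·v(6).


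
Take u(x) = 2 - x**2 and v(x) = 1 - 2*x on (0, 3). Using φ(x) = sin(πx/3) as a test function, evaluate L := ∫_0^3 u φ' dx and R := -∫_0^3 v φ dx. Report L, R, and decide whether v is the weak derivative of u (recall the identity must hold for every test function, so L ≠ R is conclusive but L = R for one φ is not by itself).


LHS = 18/π, RHS = 12/π. No, v is not the weak derivative of u.

u(x) = 2 - x**2, classical derivative u'(x) = -2*x.
φ(x) = sin(πx/3), so φ'(x) = π*cos(π*x/3)/3.
Note φ(0) = φ(3) = 0, so the boundary term u·φ vanishes.
LHS = ∫_0^3 u(x) φ'(x) dx = ∫_0^3 (-π*x^2*cos(π*x/3)/3 + 2*π*cos(π*x/3)/3) dx. Term by term:
  ∫_0^3 2*π*cos(π*x/3)/3 dx = 0;  ∫_0^3 -π*x^2*cos(π*x/3)/3 dx = 18/π.
Sum: 0 + 18/π = 18/π.
So LHS = 18/π.
∫_0^3 v(x) φ(x) dx = ∫_0^3 (-2*x*sin(π*x/3) + sin(π*x/3)) dx. Term by term:
  ∫_0^3 -2*x*sin(π*x/3) dx = -18/π;  ∫_0^3 sin(π*x/3) dx = 6/π.
Sum: -18/π + 6/π = -12/π.
So RHS = -∫_0^3 v(x) φ(x) dx = 12/π.
LHS − RHS = 6/π ≠ 0, so the identity fails.
(For a valid weak derivative the identity must hold for EVERY test function, in particular this one. The failure shows v is NOT the weak derivative of u.)
Correct weak derivative would be u'(x) = -2*x.


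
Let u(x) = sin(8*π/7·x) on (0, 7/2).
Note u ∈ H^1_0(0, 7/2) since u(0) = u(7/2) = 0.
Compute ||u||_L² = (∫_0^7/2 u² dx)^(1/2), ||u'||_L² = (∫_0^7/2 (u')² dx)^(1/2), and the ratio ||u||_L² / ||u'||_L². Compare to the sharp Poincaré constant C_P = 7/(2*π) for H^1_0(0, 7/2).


||u||_L² / ||u'||_L² = 7/(8*π) < C_P = 7/(2*π).

u(x) = sin(8*π/7·x), so u'(x) = 8*π*cos(8*π*x/7)/7.
Writing u(x) = A·sin(kπx/L) with A = 1 and k = 4, use ∫_0^L sin²(kπx/L) dx = L/2 and ∫_0^L cos²(kπx/L) dx = L/2.
u² = 1·sin²(8*π/7·x) and (u')² = 64*π^2/49·cos²(8*π/7·x), and each of sin², cos² integrates to L/2 = 7/4 over (0, 7/2).
∫_0^7/2 u² dx = 7/4, so ||u||_L² = sqrt(7)/2.
∫_0^7/2 (u')² dx = 16*π^2/7, so ||u'||_L² = 4*sqrt(7)*π/7.
Ratio ||u||_L² / ||u'||_L² = 7/(8*π).
Sharp Poincaré constant on H^1_0(0, 7/2) is C_P = L/π = 7/(2*π), achieved by sin(2*π/7·x).
This is the k = 4 harmonic; the ratio L/(kπ) is strictly less than C_P = L/π, consistent with the sharp inequality ||u||_L² ≤ C_P ||u'||_L².


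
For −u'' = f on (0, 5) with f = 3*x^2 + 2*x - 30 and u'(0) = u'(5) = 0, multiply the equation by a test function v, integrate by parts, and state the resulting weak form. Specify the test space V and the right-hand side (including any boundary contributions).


V = H^1(0, 5) (no boundary constraint on v; u is determined up to an additive constant); weak form: ∫_0^5 u'v' dx = ∫_0^5 (3*x^2 + 2*x - 30) v dx for all v ∈ V.

Multiply both sides by a test function v and integrate from 0 to 5:
  ∫_0^5 −u''(x) v(x) dx = ∫_0^5 f(x) v(x) dx.
Integrate the LHS by parts once:
  ∫_0^5 −u'' v dx = −[u'(x) v(x)]_0^5 + ∫_0^5 u'(x) v'(x) dx.
Thus ∫_0^5 u'(x) v'(x) dx = ∫_0^5 f(x) v(x) dx + [u'(x) v(x)]_0^5.
Choose V so that boundary terms are either known or forced to vanish.
u has homogeneous Neumann: u'(0) = u'(5) = 0. So [u' v]_0^5 = 0·v(5) − 0·v(0) = 0 for any v; take V = H^1(0, 5).
Weak formulation: find u (satisfying any essential BC) such that ∫_0^5 u'(x) v'(x) dx = ∫_0^5 f v dx for all v ∈ V (homogeneous Neumann, so boundary terms vanish).
Substituting f(x) = 3*x^2 + 2*x - 30, the right-hand side is ∫_0^5 (3*x^2 + 2*x - 30) v dx.
Compatibility check (pure Neumann): taking v ≡ 1 ∈ V gives 0 = ∫_0^5 f dx + (0) − (0), i.e. ∫_0^5 f dx must equal u'(0) − u'(5) = 0. Indeed ∫_0^5 (3*x^2 + 2*x - 30) dx = 0, so the data are compatible. The solution is then unique only up to an additive constant (fix it e.g. by requiring ∫_0^5 u dx = 0).


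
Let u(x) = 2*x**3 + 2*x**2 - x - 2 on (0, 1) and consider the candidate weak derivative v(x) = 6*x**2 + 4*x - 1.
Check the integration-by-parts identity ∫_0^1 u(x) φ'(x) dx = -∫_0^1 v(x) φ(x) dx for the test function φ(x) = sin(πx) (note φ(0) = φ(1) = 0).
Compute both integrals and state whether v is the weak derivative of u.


LHS = -8/π + 24/π^3, RHS = -8/π + 24/π^3. Yes, v = u' weakly.

u(x) = 2*x**3 + 2*x**2 - x - 2, classical derivative u'(x) = 6*x**2 + 4*x - 1.
φ(x) = sin(πx), so φ'(x) = π*cos(π*x).
Note φ(0) = φ(1) = 0, so the boundary term u·φ vanishes.
LHS = ∫_0^1 u(x) φ'(x) dx = ∫_0^1 (2*π*x^3*cos(π*x) + 2*π*x^2*cos(π*x) - π*x*cos(π*x) - 2*π*cos(π*x)) dx. Term by term:
  ∫_0^1 -2*π*cos(π*x) dx = 0;  ∫_0^1 -π*x*cos(π*x) dx = 2/π;  ∫_0^1 2*π*x^2*cos(π*x) dx = -4/π;
  ∫_0^1 2*π*x^3*cos(π*x) dx = -6/π + 24/π^3.
Sum: 0 + 2/π − 4/π + -6/π + 24/π^3 = -8/π + 24/π^3.
So LHS = -8/π + 24/π^3.
∫_0^1 v(x) φ(x) dx = ∫_0^1 (6*x^2*sin(π*x) + 4*x*sin(π*x) - sin(π*x)) dx. Term by term:
  ∫_0^1 -sin(π*x) dx = -2/π;  ∫_0^1 4*x*sin(π*x) dx = 4/π;  ∫_0^1 6*x^2*sin(π*x) dx = -24/π^3 + 6/π.
Sum: -2/π + 4/π + -24/π^3 + 6/π = -24/π^3 + 8/π.
So RHS = -∫_0^1 v(x) φ(x) dx = -8/π + 24/π^3.
LHS = RHS, so the identity holds for this test φ.
Moreover u is smooth here and v(x) = u'(x) = 6*x**2 + 4*x - 1 pointwise, so the identity holds for every test function. Hence v is the weak derivative of u.


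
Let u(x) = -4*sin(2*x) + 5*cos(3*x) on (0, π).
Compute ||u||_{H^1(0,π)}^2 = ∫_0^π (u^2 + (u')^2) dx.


||u||_{H^1(0,π)}^2 = 320 + 165*π

u'(x) = -15*sin(3*x) - 8*cos(2*x).
Expand u² and (u')² and integrate term by term on (0, π), using: for integers n ≥ 1, ∫_0^π sin²(nx) dx = ∫_0^π cos²(nx) dx = π/2; for n ≠ n', ∫_0^π sin(nx)sin(n'x) dx = ∫_0^π cos(nx)cos(n'x) dx = 0; and by product-to-sum, ∫_0^π sin(nx)cos(n'x) dx = ½∫_0^π [sin((n+n')x) + sin((n−n')x)] dx, which is 0 when n+n' is even and 2n/(n²−n'²) when n+n' is odd (it need not vanish on (0, π)).
  u² squared terms: (-4)²·∫sin(2x)² dx = 16·π/2 = 8*π;  (5)²·∫cos(3x)² dx = 25·π/2 = 25*π/2.
  u² cross terms: 2·(-4)·(5)·∫sin(2x)·cos(3x) dx = -40·(-4/5) = 32.
  So ∫_0^π u² dx = 8*π + 25*π/2 + 32 = 32 + 41*π/2.
  (u')² squared terms: (-15)²·∫sin(3x)² dx = 225·π/2 = 225*π/2;  (-8)²·∫cos(2x)² dx = 64·π/2 = 32*π.
  (u')² cross terms: 2·(-15)·(-8)·∫sin(3x)·cos(2x) dx = 240·(6/5) = 288.
  So ∫_0^π (u')² dx = 225*π/2 + 32*π + 288 = 288 + 289*π/2.
||u||_{H^1}^2 = (32 + 41*π/2) + (288 + 289*π/2) = 320 + 165*π.


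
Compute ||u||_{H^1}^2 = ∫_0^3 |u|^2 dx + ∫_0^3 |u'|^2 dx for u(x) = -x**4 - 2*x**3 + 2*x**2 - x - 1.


||u||_{H^1}^2 = 1095063/70

The H^1 norm (squared) on an interval (0, L) is
  ||u||_{H^1}^2 = ∫_0^L u(x)^2 dx + ∫_0^L u'(x)^2 dx.
Compute u'(x) = -4*x**3 - 6*x**2 + 4*x - 1.
Then u(x)^2 = x**8 + 4*x**7 - 6*x**5 + 10*x**4 - 3*x**2 + 2*x + 1 and u'(x)^2 = 16*x**6 + 48*x**5 + 4*x**4 - 40*x**3 + 28*x**2 - 8*x + 1.
Integrate each monomial from 0 to 3 using ∫_0^3 c·x^n dx = c·3^(n+1)/(n+1):
  ∫_0^3 u(x)^2 dx = ∫_0^3 (x^8 + 4*x^7 - 6*x^5 + 10*x^4 - 3*x^2 + 2*x + 1) dx. Term by term:
    ∫_0^3 x^8 dx = 2187;  ∫_0^3 4*x^7 dx = 6561/2;  ∫_0^3 -6*x^5 dx = -729;
    ∫_0^3 10*x^4 dx = 486;  ∫_0^3 -3*x^2 dx = -27;  ∫_0^3 2*x dx = 9;
    ∫_0^3 1 dx = 3.
  Sum: 2187 + 6561/2 − 729 + 486 − 27 + 9 + 3 = 10419/2.
  ∫_0^3 u'(x)^2 dx = ∫_0^3 (16*x^6 + 48*x^5 + 4*x^4 - 40*x^3 + 28*x^2 - 8*x + 1) dx. Term by term:
    ∫_0^3 16*x^6 dx = 34992/7;  ∫_0^3 48*x^5 dx = 5832;  ∫_0^3 4*x^4 dx = 972/5;
    ∫_0^3 -40*x^3 dx = -810;  ∫_0^3 28*x^2 dx = 252;  ∫_0^3 -8*x dx = -36;
    ∫_0^3 1 dx = 3.
  Sum: 34992/7 + 5832 + 972/5 − 810 + 252 − 36 + 3 = 365199/35.
Adding: ||u||_{H^1}^2 = 10419/2 + 365199/35 = 1095063/70.


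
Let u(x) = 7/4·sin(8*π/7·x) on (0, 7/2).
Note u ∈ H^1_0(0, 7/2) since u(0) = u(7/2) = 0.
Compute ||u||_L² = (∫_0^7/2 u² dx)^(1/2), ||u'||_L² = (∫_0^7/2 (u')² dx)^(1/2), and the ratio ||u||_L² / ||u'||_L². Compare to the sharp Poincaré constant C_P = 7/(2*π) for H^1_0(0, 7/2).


||u||_L² / ||u'||_L² = 7/(8*π) < C_P = 7/(2*π).

u(x) = 7/4·sin(8*π/7·x), so u'(x) = 2*π*cos(8*π*x/7).
Writing u(x) = A·sin(kπx/L) with A = 7/4 and k = 4, use ∫_0^L sin²(kπx/L) dx = L/2 and ∫_0^L cos²(kπx/L) dx = L/2.
u² = 49/16·sin²(8*π/7·x) and (u')² = 4*π^2·cos²(8*π/7·x), and each of sin², cos² integrates to L/2 = 7/4 over (0, 7/2).
∫_0^7/2 u² dx = 343/64, so ||u||_L² = 7*sqrt(7)/8.
∫_0^7/2 (u')² dx = 7*π^2, so ||u'||_L² = sqrt(7)*π.
Ratio ||u||_L² / ||u'||_L² = 7/(8*π).
Sharp Poincaré constant on H^1_0(0, 7/2) is C_P = L/π = 7/(2*π), achieved by sin(2*π/7·x).
This is the k = 4 harmonic; the ratio L/(kπ) is strictly less than C_P = L/π, consistent with the sharp inequality ||u||_L² ≤ C_P ||u'||_L².


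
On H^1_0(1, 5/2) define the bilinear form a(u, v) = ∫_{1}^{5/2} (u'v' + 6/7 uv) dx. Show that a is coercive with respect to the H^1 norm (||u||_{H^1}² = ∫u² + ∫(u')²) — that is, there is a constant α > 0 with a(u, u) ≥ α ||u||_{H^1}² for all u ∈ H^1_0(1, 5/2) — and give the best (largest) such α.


α = 2*(27 + 14*π^2)/(7*(9 + 4*π^2))

Coercivity of a(·,·) on H^1_0(1, 5/2) means a(u, u) ≥ α ||u||_{H^1}² for every u ∈ H^1_0.
The interval has length L = 3/2, and Poincaré/coercivity depend only on L. Here a(u, u) = ∫(u')² + (6/7)·∫u².
Here 0 < c = 6/7 < 1. The condition a(u,u) ≥ α||u||_{H^1}² reads (1−α)∫(u')² ≥ (α−c)∫u². Any admissible α is ≤ 1 (rapidly oscillating u have ∫u²/∫(u')² → 0), and α = 1 would force 0 ≥ (1−c)∫u², impossible since c < 1; so 1−α > 0. By the sharp Poincaré inequality on H^1_0 of an interval of length L, ∫(u')² ≥ (π/L)²∫u² with equality for the first sine mode sin(π(x−x₀)/L) (x₀ the left endpoint), so the inequality holds for all u iff (1−α)(π/L)² ≥ α − c, i.e. α ≤ ((π/L)² + c)/((π/L)² + 1) = (1 + c(L/π)²)/(1 + (L/π)²). With (π/L)² = 4*π^2/9 and c = 6/7, the largest admissible constant is α = ((π/L)² + c)/((π/L)² + 1).
Simplifying, α = 2*(27 + 14*π^2)/(7*(9 + 4*π^2)).


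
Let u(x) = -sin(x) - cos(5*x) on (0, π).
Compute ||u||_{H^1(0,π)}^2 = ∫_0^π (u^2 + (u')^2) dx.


||u||_{H^1(0,π)}^2 = 14*π

u'(x) = 5*sin(5*x) - cos(x).
Expand u² and (u')² and integrate term by term on (0, π), using: for integers n ≥ 1, ∫_0^π sin²(nx) dx = ∫_0^π cos²(nx) dx = π/2; for n ≠ n', ∫_0^π sin(nx)sin(n'x) dx = ∫_0^π cos(nx)cos(n'x) dx = 0; and by product-to-sum, ∫_0^π sin(nx)cos(n'x) dx = ½∫_0^π [sin((n+n')x) + sin((n−n')x)] dx, which is 0 when n+n' is even and 2n/(n²−n'²) when n+n' is odd (it need not vanish on (0, π)).
  u² squared terms: (-1)²·∫cos(5x)² dx = 1·π/2 = π/2;  (-1)²·∫sin(x)² dx = 1·π/2 = π/2.
  u² cross terms: 2·(-1)·(-1)·∫cos(5x)·sin(x) dx = 2·(0) = 0.
  So ∫_0^π u² dx = π/2 + π/2 + 0 = π.
  (u')² squared terms: (-1)²·∫cos(x)² dx = 1·π/2 = π/2;  (5)²·∫sin(5x)² dx = 25·π/2 = 25*π/2.
  (u')² cross terms: 2·(-1)·(5)·∫cos(x)·sin(5x) dx = -10·(0) = 0.
  So ∫_0^π (u')² dx = π/2 + 25*π/2 + 0 = 13*π.
||u||_{H^1}^2 = (π) + (13*π) = 14*π.


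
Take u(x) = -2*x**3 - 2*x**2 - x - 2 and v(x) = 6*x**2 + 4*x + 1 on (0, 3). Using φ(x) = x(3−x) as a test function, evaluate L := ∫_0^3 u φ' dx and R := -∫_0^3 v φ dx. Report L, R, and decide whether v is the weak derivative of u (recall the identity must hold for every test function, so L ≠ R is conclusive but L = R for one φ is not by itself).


LHS = 522/5, RHS = -522/5. No, v is not the weak derivative of u.

u(x) = -2*x**3 - 2*x**2 - x - 2, classical derivative u'(x) = -6*x**2 - 4*x - 1.
φ(x) = x(3−x), so φ'(x) = 3 - 2*x.
Note φ(0) = φ(3) = 0, so the boundary term u·φ vanishes.
LHS = ∫_0^3 u(x) φ'(x) dx = ∫_0^3 (4*x^4 - 2*x^3 - 4*x^2 + x - 6) dx. Term by term:
  ∫_0^3 4*x^4 dx = 972/5;  ∫_0^3 -2*x^3 dx = -81/2;  ∫_0^3 -4*x^2 dx = -36;
  ∫_0^3 x dx = 9/2;  ∫_0^3 -6 dx = -18.
Sum: 972/5 − 81/2 − 36 + 9/2 − 18 = 522/5.
So LHS = 522/5.
∫_0^3 v(x) φ(x) dx = ∫_0^3 (-6*x^4 + 14*x^3 + 11*x^2 + 3*x) dx. Term by term:
  ∫_0^3 -6*x^4 dx = -1458/5;  ∫_0^3 14*x^3 dx = 567/2;  ∫_0^3 11*x^2 dx = 99;
  ∫_0^3 3*x dx = 27/2.
Sum: -1458/5 + 567/2 + 99 + 27/2 = 522/5.
So RHS = -∫_0^3 v(x) φ(x) dx = -522/5.
LHS − RHS = 1044/5 ≠ 0, so the identity fails.
(For a valid weak derivative the identity must hold for EVERY test function, in particular this one. The failure shows v is NOT the weak derivative of u.)
Correct weak derivative would be u'(x) = -6*x**2 - 4*x - 1.


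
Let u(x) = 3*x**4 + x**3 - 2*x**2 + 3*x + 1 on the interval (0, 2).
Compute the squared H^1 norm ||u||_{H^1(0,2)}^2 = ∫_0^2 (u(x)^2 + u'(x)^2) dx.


||u||_{H^1}^2 = 57584/15

The H^1 norm (squared) on an interval (0, L) is
  ||u||_{H^1}^2 = ∫_0^L u(x)^2 dx + ∫_0^L u'(x)^2 dx.
Compute u'(x) = 12*x**3 + 3*x**2 - 4*x + 3.
Then u(x)^2 = 9*x**8 + 6*x**7 - 11*x**6 + 14*x**5 + 16*x**4 - 10*x**3 + 5*x**2 + 6*x + 1 and u'(x)^2 = 144*x**6 + 72*x**5 - 87*x**4 + 48*x**3 + 34*x**2 - 24*x + 9.
Integrate each monomial from 0 to 2 using ∫_0^2 c·x^n dx = c·2^(n+1)/(n+1):
  ∫_0^2 u(x)^2 dx = ∫_0^2 (9*x^8 + 6*x^7 - 11*x^6 + 14*x^5 + 16*x^4 - 10*x^3 + 5*x^2 + 6*x + 1) dx. Term by term:
    ∫_0^2 9*x^8 dx = 512;  ∫_0^2 6*x^7 dx = 192;  ∫_0^2 -11*x^6 dx = -1408/7;
    ∫_0^2 14*x^5 dx = 448/3;  ∫_0^2 16*x^4 dx = 512/5;  ∫_0^2 -10*x^3 dx = -40;
    ∫_0^2 5*x^2 dx = 40/3;  ∫_0^2 6*x dx = 12;  ∫_0^2 1 dx = 2.
  Sum: 512 + 192 − 1408/7 + 448/3 + 512/5 − 40 + 40/3 + 12 + 2 = 77902/105.
  ∫_0^2 u'(x)^2 dx = ∫_0^2 (144*x^6 + 72*x^5 - 87*x^4 + 48*x^3 + 34*x^2 - 24*x + 9) dx. Term by term:
    ∫_0^2 144*x^6 dx = 18432/7;  ∫_0^2 72*x^5 dx = 768;  ∫_0^2 -87*x^4 dx = -2784/5;
    ∫_0^2 48*x^3 dx = 192;  ∫_0^2 34*x^2 dx = 272/3;  ∫_0^2 -24*x dx = -48;
    ∫_0^2 9 dx = 18.
  Sum: 18432/7 + 768 − 2784/5 + 192 + 272/3 − 48 + 18 = 325186/105.
Adding: ||u||_{H^1}^2 = 77902/105 + 325186/105 = 57584/15.


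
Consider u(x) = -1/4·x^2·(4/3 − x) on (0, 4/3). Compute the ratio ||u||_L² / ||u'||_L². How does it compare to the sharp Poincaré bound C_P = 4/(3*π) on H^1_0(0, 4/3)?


||u||_L² / ||u'||_L² = 2*sqrt(14)/21 < C_P = 4/(3*π).

u(x) = -1/4·x^2·(4/3 − x), so u'(x) = x*(9*x - 8)/12.
u(x) = -1/4·x^2·(4/3 − x) vanishes at x = 0 and x = 4/3, so u ∈ H^1_0(0, 4/3). Differentiate via the product rule and integrate the resulting polynomials term by term.
  ∫_0^4/3 u² dx = ∫_0^4/3 (x^6/16 - x^5/6 + x^4/9) dx. Term by term:
    ∫_0^4/3 x^6/16 dx = 1024/15309;  ∫_0^4/3 -x^5/6 dx = -1024/6561;  ∫_0^4/3 x^4/9 dx = 1024/10935.
  Sum: 1024/15309 − 1024/6561 + 1024/10935 = 1024/229635.
  ∫_0^4/3 (u')² dx = ∫_0^4/3 (9*x^4/16 - x^3 + 4*x^2/9) dx. Term by term:
    ∫_0^4/3 9*x^4/16 dx = 64/135;  ∫_0^4/3 -x^3 dx = -64/81;  ∫_0^4/3 4*x^2/9 dx = 256/729.
  Sum: 64/135 − 64/81 + 256/729 = 128/3645.
∫_0^4/3 u² dx = 1024/229635, so ||u||_L² = 32*sqrt(35)/2835.
∫_0^4/3 (u')² dx = 128/3645, so ||u'||_L² = 8*sqrt(10)/135.
Ratio ||u||_L² / ||u'||_L² = 2*sqrt(14)/21.
Sharp Poincaré constant on H^1_0(0, 4/3) is C_P = L/π = 4/(3*π), achieved by sin(3*π/4·x).
A polynomial bump cannot attain the sharp Poincaré constant (only the first sine eigenfunction does), so the ratio is strictly less than C_P, consistent with ||u||_L² ≤ C_P ||u'||_L².


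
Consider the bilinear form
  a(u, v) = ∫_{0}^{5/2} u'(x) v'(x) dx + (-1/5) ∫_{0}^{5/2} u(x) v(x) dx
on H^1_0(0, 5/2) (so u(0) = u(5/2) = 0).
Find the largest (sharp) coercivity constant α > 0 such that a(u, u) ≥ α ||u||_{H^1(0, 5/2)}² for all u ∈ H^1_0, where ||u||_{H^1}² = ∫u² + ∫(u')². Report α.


α = (-5 + 4*π^2)/(25 + 4*π^2)

Coercivity of a(·,·) on H^1_0(0, 5/2) means a(u, u) ≥ α ||u||_{H^1}² for every u ∈ H^1_0.
The interval has length L = 5/2, and Poincaré/coercivity depend only on L. Here a(u, u) = ∫(u')² + (-1/5)·∫u².
Here c = -1/5 < 0 with |c| < (π/L)² = 4*π^2/25, so coercivity still holds. The condition a(u,u) ≥ α||u||_{H^1}² reads (1−α)∫(u')² ≥ (α−c)∫u². Any admissible α is ≤ 1 (rapidly oscillating u have ∫u²/∫(u')² → 0), and α = 1 would force 0 ≥ (1−c)∫u², impossible since c < 1; so 1−α > 0. By the sharp Poincaré inequality on H^1_0 of an interval of length L, ∫(u')² ≥ (π/L)²∫u² with equality for the first sine mode sin(π(x−x₀)/L) (x₀ the left endpoint), so the inequality holds for all u iff (1−α)(π/L)² ≥ α − c, i.e. α ≤ ((π/L)² + c)/((π/L)² + 1) = (1 + c(L/π)²)/(1 + (L/π)²). (Direct route, valid since c ≤ 0: Poincaré gives c∫u² ≥ c(L/π)²∫(u')², so a(u,u) ≥ (1 + c(L/π)²)∫(u')², while ||u||_{H^1}² ≤ (1 + (L/π)²)∫(u')²; dividing yields the same α.) With (π/L)² = 4*π^2/25 and c = -1/5, the largest admissible constant is α = ((π/L)² + c)/((π/L)² + 1).
Simplifying, α = (-5 + 4*π^2)/(25 + 4*π^2).


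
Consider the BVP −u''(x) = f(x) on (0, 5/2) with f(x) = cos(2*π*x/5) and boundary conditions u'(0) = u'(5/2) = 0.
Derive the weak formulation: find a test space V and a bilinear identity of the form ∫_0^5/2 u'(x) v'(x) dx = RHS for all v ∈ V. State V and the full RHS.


V = H^1(0, 5/2) (no boundary constraint on v; u is determined up to an additive constant); weak form: ∫_0^5/2 u'v' dx = ∫_0^5/2 (cos(2*π*x/5)) v dx for all v ∈ V.

Multiply both sides by a test function v and integrate from 0 to 5/2:
  ∫_0^5/2 −u''(x) v(x) dx = ∫_0^5/2 f(x) v(x) dx.
Integrate the LHS by parts once:
  ∫_0^5/2 −u'' v dx = −[u'(x) v(x)]_0^5/2 + ∫_0^5/2 u'(x) v'(x) dx.
Thus ∫_0^5/2 u'(x) v'(x) dx = ∫_0^5/2 f(x) v(x) dx + [u'(x) v(x)]_0^5/2.
Choose V so that boundary terms are either known or forced to vanish.
u has homogeneous Neumann: u'(0) = u'(5/2) = 0. So [u' v]_0^5/2 = 0·v(5/2) − 0·v(0) = 0 for any v; take V = H^1(0, 5/2).
Weak formulation: find u (satisfying any essential BC) such that ∫_0^5/2 u'(x) v'(x) dx = ∫_0^5/2 f v dx for all v ∈ V (homogeneous Neumann, so boundary terms vanish).
Substituting f(x) = cos(2*π*x/5), the right-hand side is ∫_0^5/2 (cos(2*π*x/5)) v dx.
Compatibility check (pure Neumann): taking v ≡ 1 ∈ V gives 0 = ∫_0^5/2 f dx + (0) − (0), i.e. ∫_0^5/2 f dx must equal u'(0) − u'(5/2) = 0. Indeed ∫_0^5/2 (cos(2*π*x/5)) dx = 0, so the data are compatible. The solution is then unique only up to an additive constant (fix it e.g. by requiring ∫_0^5/2 u dx = 0).


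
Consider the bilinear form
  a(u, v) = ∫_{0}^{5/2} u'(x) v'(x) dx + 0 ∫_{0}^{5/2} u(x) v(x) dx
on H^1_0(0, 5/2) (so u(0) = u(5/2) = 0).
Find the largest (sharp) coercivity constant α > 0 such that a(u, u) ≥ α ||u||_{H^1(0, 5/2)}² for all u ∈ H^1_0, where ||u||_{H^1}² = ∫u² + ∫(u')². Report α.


α = 4*π^2/(25 + 4*π^2)

Coercivity of a(·,·) on H^1_0(0, 5/2) means a(u, u) ≥ α ||u||_{H^1}² for every u ∈ H^1_0.
The interval has length L = 5/2, and Poincaré/coercivity depend only on L. Here a(u, u) = ∫(u')² + (0)·∫u².
Here c = 0, so a(u,u) = ∫(u')² alone. The condition a(u,u) ≥ α||u||_{H^1}² reads (1−α)∫(u')² ≥ (α−c)∫u². Any admissible α is ≤ 1 (rapidly oscillating u have ∫u²/∫(u')² → 0), and α = 1 would force 0 ≥ (1−c)∫u², impossible since c < 1; so 1−α > 0. By the sharp Poincaré inequality on H^1_0 of an interval of length L, ∫(u')² ≥ (π/L)²∫u² with equality for the first sine mode sin(π(x−x₀)/L) (x₀ the left endpoint), so the inequality holds for all u iff (1−α)(π/L)² ≥ α − c, i.e. α ≤ ((π/L)² + c)/((π/L)² + 1) = (1 + c(L/π)²)/(1 + (L/π)²). (Direct route, valid since c ≤ 0: Poincaré gives c∫u² ≥ c(L/π)²∫(u')², so a(u,u) ≥ (1 + c(L/π)²)∫(u')², while ||u||_{H^1}² ≤ (1 + (L/π)²)∫(u')²; dividing yields the same α.) With (π/L)² = 4*π^2/25 and c = 0, the largest admissible constant is α = ((π/L)² + c)/((π/L)² + 1).
Simplifying, α = 4*π^2/(25 + 4*π^2).


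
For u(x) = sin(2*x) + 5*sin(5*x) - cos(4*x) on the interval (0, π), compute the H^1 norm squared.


||u||_{H^1(0,π)}^2 = -1700/9 + 336*π

u'(x) = 4*sin(4*x) + 2*cos(2*x) + 25*cos(5*x).
Expand u² and (u')² and integrate term by term on (0, π), using: for integers n ≥ 1, ∫_0^π sin²(nx) dx = ∫_0^π cos²(nx) dx = π/2; for n ≠ n', ∫_0^π sin(nx)sin(n'x) dx = ∫_0^π cos(nx)cos(n'x) dx = 0; and by product-to-sum, ∫_0^π sin(nx)cos(n'x) dx = ½∫_0^π [sin((n+n')x) + sin((n−n')x)] dx, which is 0 when n+n' is even and 2n/(n²−n'²) when n+n' is odd (it need not vanish on (0, π)).
  u² squared terms: (-1)²·∫cos(4x)² dx = 1·π/2 = π/2;  (5)²·∫sin(5x)² dx = 25·π/2 = 25*π/2;  (1)²·∫sin(2x)² dx = 1·π/2 = π/2.
  u² cross terms: 2·(-1)·(5)·∫cos(4x)·sin(5x) dx = -10·(10/9) = -100/9;  2·(-1)·(1)·∫cos(4x)·sin(2x) dx = -2·(0) = 0;  2·(5)·(1)·∫sin(5x)·sin(2x) dx = 10·(0) = 0.
  So ∫_0^π u² dx = π/2 + 25*π/2 + π/2 − 100/9 + 0 + 0 = -100/9 + 27*π/2.
  (u')² squared terms: (2)²·∫cos(2x)² dx = 4·π/2 = 2*π;  (4)²·∫sin(4x)² dx = 16·π/2 = 8*π;  (25)²·∫cos(5x)² dx = 625·π/2 = 625*π/2.
  (u')² cross terms: 2·(2)·(4)·∫cos(2x)·sin(4x) dx = 16·(0) = 0;  2·(2)·(25)·∫cos(2x)·cos(5x) dx = 100·(0) = 0;  2·(4)·(25)·∫sin(4x)·cos(5x) dx = 200·(-8/9) = -1600/9.
  So ∫_0^π (u')² dx = 2*π + 8*π + 625*π/2 + 0 + 0 − 1600/9 = -1600/9 + 645*π/2.
||u||_{H^1}^2 = (-100/9 + 27*π/2) + (-1600/9 + 645*π/2) = -1700/9 + 336*π.


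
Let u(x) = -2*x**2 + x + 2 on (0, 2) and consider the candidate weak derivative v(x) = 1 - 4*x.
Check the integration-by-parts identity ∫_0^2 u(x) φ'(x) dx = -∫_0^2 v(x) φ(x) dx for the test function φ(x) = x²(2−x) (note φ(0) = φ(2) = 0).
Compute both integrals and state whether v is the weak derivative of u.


LHS = 76/15, RHS = 76/15. Yes, v = u' weakly.

u(x) = -2*x**2 + x + 2, classical derivative u'(x) = 1 - 4*x.
φ(x) = x²(2−x), so φ'(x) = x*(4 - 3*x).
Note φ(0) = φ(2) = 0, so the boundary term u·φ vanishes.
LHS = ∫_0^2 u(x) φ'(x) dx = ∫_0^2 (6*x^4 - 11*x^3 - 2*x^2 + 8*x) dx. Term by term:
  ∫_0^2 6*x^4 dx = 192/5;  ∫_0^2 -11*x^3 dx = -44;  ∫_0^2 -2*x^2 dx = -16/3;
  ∫_0^2 8*x dx = 16.
Sum: 192/5 − 44 − 16/3 + 16 = 76/15.
So LHS = 76/15.
∫_0^2 v(x) φ(x) dx = ∫_0^2 (4*x^4 - 9*x^3 + 2*x^2) dx. Term by term:
  ∫_0^2 4*x^4 dx = 128/5;  ∫_0^2 -9*x^3 dx = -36;  ∫_0^2 2*x^2 dx = 16/3.
Sum: 128/5 − 36 + 16/3 = -76/15.
So RHS = -∫_0^2 v(x) φ(x) dx = 76/15.
LHS = RHS, so the identity holds for this test φ.
Moreover u is smooth here and v(x) = u'(x) = 1 - 4*x pointwise, so the identity holds for every test function. Hence v is the weak derivative of u.


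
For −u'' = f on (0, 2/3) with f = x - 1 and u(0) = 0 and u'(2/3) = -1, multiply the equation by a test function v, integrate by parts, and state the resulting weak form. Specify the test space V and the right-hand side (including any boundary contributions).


V = {v ∈ H^1(0, 2/3) : v(0) = 0} (test functions vanish at x = 0 where u is specified); weak form: ∫_0^2/3 u'v' dx = ∫_0^2/3 (x - 1) v dx − v(2/3) for all v ∈ V.

Multiply both sides by a test function v and integrate from 0 to 2/3:
  ∫_0^2/3 −u''(x) v(x) dx = ∫_0^2/3 f(x) v(x) dx.
Integrate the LHS by parts once:
  ∫_0^2/3 −u'' v dx = −[u'(x) v(x)]_0^2/3 + ∫_0^2/3 u'(x) v'(x) dx.
Thus ∫_0^2/3 u'(x) v'(x) dx = ∫_0^2/3 f(x) v(x) dx + [u'(x) v(x)]_0^2/3.
Choose V so that boundary terms are either known or forced to vanish.
Mixed BC: u(0) = 0 (Dirichlet) and u'(2/3) = -1 (Neumann). Define V = {v ∈ H^1(0, 2/3) : v(0) = 0}. Then [u' v]_0^2/3 = u'(2/3)·v(2/3) − u'(0)·0 = − v(2/3).
Weak formulation: find u (satisfying any essential BC) such that ∫_0^2/3 u'(x) v'(x) dx = ∫_0^2/3 f v dx − v(2/3) for all v ∈ V (Dirichlet at 0 absorbed into V; Neumann datum at x = 2/3 contributes the boundary term).
Substituting f(x) = x - 1, the right-hand side is ∫_0^2/3 (x - 1) v dx − v(2/3).


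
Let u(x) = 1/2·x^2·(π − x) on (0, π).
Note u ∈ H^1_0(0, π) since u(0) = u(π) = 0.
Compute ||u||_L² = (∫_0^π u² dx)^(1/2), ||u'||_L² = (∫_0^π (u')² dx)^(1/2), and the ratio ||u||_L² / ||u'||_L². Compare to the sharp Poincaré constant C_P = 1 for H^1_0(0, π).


||u||_L² / ||u'||_L² = sqrt(14)*π/14 < C_P = 1.

u(x) = 1/2·x^2·(π − x), so u'(x) = x*(-3*x + 2*π)/2.
u(x) = 1/2·x^2·(π − x) vanishes at x = 0 and x = π, so u ∈ H^1_0(0, π). Differentiate via the product rule and integrate the resulting polynomials term by term.
  ∫_0^π u² dx = ∫_0^π (x^6/4 - π*x^5/2 + π^2*x^4/4) dx. Term by term:
    ∫_0^π x^6/4 dx = π^7/28;  ∫_0^π -π*x^5/2 dx = -π^7/12;  ∫_0^π π^2*x^4/4 dx = π^7/20.
  Sum: π^7/28 − π^7/12 + π^7/20 = π^7/420.
  ∫_0^π (u')² dx = ∫_0^π (9*x^4/4 - 3*π*x^3 + π^2*x^2) dx. Term by term:
    ∫_0^π 9*x^4/4 dx = 9*π^5/20;  ∫_0^π -3*π*x^3 dx = -3*π^5/4;  ∫_0^π π^2*x^2 dx = π^5/3.
  Sum: 9*π^5/20 − 3*π^5/4 + π^5/3 = π^5/30.
∫_0^π u² dx = π^7/420, so ||u||_L² = sqrt(105)*π^(7/2)/210.
∫_0^π (u')² dx = π^5/30, so ||u'||_L² = sqrt(30)*π^(5/2)/30.
Ratio ||u||_L² / ||u'||_L² = sqrt(14)*π/14.
Sharp Poincaré constant on H^1_0(0, π) is C_P = L/π = 1, achieved by sin(x).
A polynomial bump cannot attain the sharp Poincaré constant (only the first sine eigenfunction does), so the ratio is strictly less than C_P, consistent with ||u||_L² ≤ C_P ||u'||_L².


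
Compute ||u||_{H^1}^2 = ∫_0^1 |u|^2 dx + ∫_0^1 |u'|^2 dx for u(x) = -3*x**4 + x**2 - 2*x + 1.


||u||_{H^1}^2 = 2672/105

The H^1 norm (squared) on an interval (0, L) is
  ||u||_{H^1}^2 = ∫_0^L u(x)^2 dx + ∫_0^L u'(x)^2 dx.
Compute u'(x) = -12*x**3 + 2*x - 2.
Then u(x)^2 = 9*x**8 - 6*x**6 + 12*x**5 - 5*x**4 - 4*x**3 + 6*x**2 - 4*x + 1 and u'(x)^2 = 144*x**6 - 48*x**4 + 48*x**3 + 4*x**2 - 8*x + 4.
Integrate each monomial from 0 to 1 using ∫_0^1 c·x^n dx = c·1^(n+1)/(n+1):
  ∫_0^1 u(x)^2 dx = ∫_0^1 (9*x^8 - 6*x^6 + 12*x^5 - 5*x^4 - 4*x^3 + 6*x^2 - 4*x + 1) dx. Term by term:
    ∫_0^1 9*x^8 dx = 1;  ∫_0^1 -6*x^6 dx = -6/7;  ∫_0^1 12*x^5 dx = 2;
    ∫_0^1 -5*x^4 dx = -1;  ∫_0^1 -4*x^3 dx = -1;  ∫_0^1 6*x^2 dx = 2;
    ∫_0^1 -4*x dx = -2;  ∫_0^1 1 dx = 1.
  Sum: 1 − 6/7 + 2 − 1 − 1 + 2 − 2 + 1 = 8/7.
  ∫_0^1 u'(x)^2 dx = ∫_0^1 (144*x^6 - 48*x^4 + 48*x^3 + 4*x^2 - 8*x + 4) dx. Term by term:
    ∫_0^1 144*x^6 dx = 144/7;  ∫_0^1 -48*x^4 dx = -48/5;  ∫_0^1 48*x^3 dx = 12;
    ∫_0^1 4*x^2 dx = 4/3;  ∫_0^1 -8*x dx = -4;  ∫_0^1 4 dx = 4.
  Sum: 144/7 − 48/5 + 12 + 4/3 − 4 + 4 = 2552/105.
Adding: ||u||_{H^1}^2 = 8/7 + 2552/105 = 2672/105.


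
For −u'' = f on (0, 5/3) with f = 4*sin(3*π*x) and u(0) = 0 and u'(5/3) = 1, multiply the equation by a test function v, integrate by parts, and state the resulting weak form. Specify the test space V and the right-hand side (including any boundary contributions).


V = {v ∈ H^1(0, 5/3) : v(0) = 0} (test functions vanish at x = 0 where u is specified); weak form: ∫_0^5/3 u'v' dx = ∫_0^5/3 (4*sin(3*π*x)) v dx + v(5/3) for all v ∈ V.

Multiply both sides by a test function v and integrate from 0 to 5/3:
  ∫_0^5/3 −u''(x) v(x) dx = ∫_0^5/3 f(x) v(x) dx.
Integrate the LHS by parts once:
  ∫_0^5/3 −u'' v dx = −[u'(x) v(x)]_0^5/3 + ∫_0^5/3 u'(x) v'(x) dx.
Thus ∫_0^5/3 u'(x) v'(x) dx = ∫_0^5/3 f(x) v(x) dx + [u'(x) v(x)]_0^5/3.
Choose V so that boundary terms are either known or forced to vanish.
Mixed BC: u(0) = 0 (Dirichlet) and u'(5/3) = 1 (Neumann). Define V = {v ∈ H^1(0, 5/3) : v(0) = 0}. Then [u' v]_0^5/3 = u'(5/3)·v(5/3) − u'(0)·0 = v(5/3).
Weak formulation: find u (satisfying any essential BC) such that ∫_0^5/3 u'(x) v'(x) dx = ∫_0^5/3 f v dx + v(5/3) for all v ∈ V (Dirichlet at 0 absorbed into V; Neumann datum at x = 5/3 contributes the boundary term).
Substituting f(x) = 4*sin(3*π*x), the right-hand side is ∫_0^5/3 (4*sin(3*π*x)) v dx + v(5/3).


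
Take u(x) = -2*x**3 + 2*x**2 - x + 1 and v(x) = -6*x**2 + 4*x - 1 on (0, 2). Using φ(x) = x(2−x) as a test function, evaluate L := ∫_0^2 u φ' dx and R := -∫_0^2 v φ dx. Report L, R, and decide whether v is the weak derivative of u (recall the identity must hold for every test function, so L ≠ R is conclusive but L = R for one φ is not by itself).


LHS = 28/5, RHS = 28/5. Yes, v = u' weakly.

u(x) = -2*x**3 + 2*x**2 - x + 1, classical derivative u'(x) = -6*x**2 + 4*x - 1.
φ(x) = x(2−x), so φ'(x) = 2 - 2*x.
Note φ(0) = φ(2) = 0, so the boundary term u·φ vanishes.
LHS = ∫_0^2 u(x) φ'(x) dx = ∫_0^2 (4*x^4 - 8*x^3 + 6*x^2 - 4*x + 2) dx. Term by term:
  ∫_0^2 4*x^4 dx = 128/5;  ∫_0^2 -8*x^3 dx = -32;  ∫_0^2 6*x^2 dx = 16;
  ∫_0^2 -4*x dx = -8;  ∫_0^2 2 dx = 4.
Sum: 128/5 − 32 + 16 − 8 + 4 = 28/5.
So LHS = 28/5.
∫_0^2 v(x) φ(x) dx = ∫_0^2 (6*x^4 - 16*x^3 + 9*x^2 - 2*x) dx. Term by term:
  ∫_0^2 6*x^4 dx = 192/5;  ∫_0^2 -16*x^3 dx = -64;  ∫_0^2 9*x^2 dx = 24;
  ∫_0^2 -2*x dx = -4.
Sum: 192/5 − 64 + 24 − 4 = -28/5.
So RHS = -∫_0^2 v(x) φ(x) dx = 28/5.
LHS = RHS, so the identity holds for this test φ.
Moreover u is smooth here and v(x) = u'(x) = -6*x**2 + 4*x - 1 pointwise, so the identity holds for every test function. Hence v is the weak derivative of u.
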